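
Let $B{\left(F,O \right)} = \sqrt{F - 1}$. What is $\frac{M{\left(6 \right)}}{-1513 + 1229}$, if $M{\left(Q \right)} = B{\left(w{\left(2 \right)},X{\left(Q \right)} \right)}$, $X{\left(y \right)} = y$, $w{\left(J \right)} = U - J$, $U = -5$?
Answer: $- \frac{i \sqrt{2}}{142} \approx - 0.0099593 i$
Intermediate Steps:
$w{\left(J \right)} = -5 - J$
$B{\left(F,O \right)} = \sqrt{-1 + F}$
$M{\left(Q \right)} = 2 i \sqrt{2}$ ($M{\left(Q \right)} = \sqrt{-1 - 7} = \sqrt{-8} = 2 i \sqrt{2}$)
$\frac{M{\left(6 \right)}}{-1513 + 1229} = \frac{2 i \sqrt{2}}{-1513 + 1229} = \frac{2 i \sqrt{2}}{-284} = - \frac{2 i \sqrt{2}}{284} = - \frac{i \sqrt{2}}{142}$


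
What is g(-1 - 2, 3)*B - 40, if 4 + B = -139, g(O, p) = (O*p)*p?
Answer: 3821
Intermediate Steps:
g(O, p) = O*p²
B = -143 (B = -4 - 139 = -143)
g(-1 - 2, 3)*B - 40 = ((-1 - 2)*3²)*(-143) - 40 = -3*9*(-143) - 40 = -27*(-143) - 40 = 3861 - 40 = 3821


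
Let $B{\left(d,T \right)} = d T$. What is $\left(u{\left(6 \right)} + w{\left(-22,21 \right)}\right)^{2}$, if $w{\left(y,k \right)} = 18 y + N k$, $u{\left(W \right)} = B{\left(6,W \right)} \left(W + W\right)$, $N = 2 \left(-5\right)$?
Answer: $30276$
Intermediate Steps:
$B{\left(d,T \right)} = T d$
$N = -10$
$u{\left(W \right)} = 12 W^{2}$ ($u{\left(W \right)} = W 6 \left(W + W\right) = 6 W 2 W = 12 W^{2}$)
$w{\left(y,k \right)} = - 10 k + 18 y$ ($w{\left(y,k \right)} = 18 y - 10 k = - 10 k + 18 y$)
$\left(u{\left(6 \right)} + w{\left(-22,21 \right)}\right)^{2} = \left(12 \cdot 6^{2} + \left(\left(-10\right) 21 + 18 \left(-22\right)\right)\right)^{2} = \left(12 \cdot 36 - 606\right)^{2} = \left(432 - 606\right)^{2} = \left(-174\right)^{2} = 30276$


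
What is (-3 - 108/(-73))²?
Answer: 12321/5329 ≈ 2.3121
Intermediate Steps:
(-3 - 108/(-73))² = (-3 - 108*(-1/73))² = (-3 + 108/73)² = (-111/73)² = 12321/5329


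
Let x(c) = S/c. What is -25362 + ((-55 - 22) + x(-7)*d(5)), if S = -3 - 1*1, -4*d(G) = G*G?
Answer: -178098/7 ≈ -25443.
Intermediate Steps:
d(G) = -G**2/4 (d(G) = -G*G/4 = -G**2/4)
S = -4 (S = -3 - 1 = -4)
x(c) = -4/c
-25362 + ((-55 - 22) + x(-7)*d(5)) = -25362 + ((-55 - 22) + (-4/(-7))*(-1/4*5**2)) = -25362 + (-77 + (-4*(-1/7))*(-1/4*25)) = -25362 + (-77 + (4/7)*(-25/4)) = -25362 + (-77 - 25/7) = -25362 - 564/7 = -178098/7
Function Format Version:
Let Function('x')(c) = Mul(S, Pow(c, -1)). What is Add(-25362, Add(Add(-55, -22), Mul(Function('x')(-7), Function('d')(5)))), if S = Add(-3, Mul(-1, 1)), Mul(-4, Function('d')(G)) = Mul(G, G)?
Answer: Rational(-178098, 7) ≈ -25443.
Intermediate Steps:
Function('d')(G) = Mul(Rational(-1, 4), Pow(G, 2)) (Function('d')(G) = Mul(Rational(-1, 4), Mul(G, G)) = Mul(Rational(-1, 4), Pow(G, 2)))
S = -4 (S = Add(-3, -1) = -4)
Function('x')(c) = Mul(-4, Pow(c, -1))
Add(-25362, Add(Add(-55, -22), Mul(Function('x')(-7), Function('d')(5)))) = Add(-25362, Add(Add(-55, -22), Mul(Mul(-4, Pow(-7, -1)), Mul(Rational(-1, 4), Pow(5, 2))))) = Add(-25362, Add(-77, Mul(Mul(-4, Rational(-1, 7)), Mul(Rational(-1, 4), 25)))) = Add(-25362, Add(-77, Mul(Rational(4, 7), Rational(-25, 4)))) = Add(-25362, Add(-77, Rational(-25, 7))) = Add(-25362, Rational(-564, 7)) = Rational(-178098, 7)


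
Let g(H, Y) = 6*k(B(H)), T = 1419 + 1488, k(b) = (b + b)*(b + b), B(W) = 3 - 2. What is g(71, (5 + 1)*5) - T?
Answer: -2883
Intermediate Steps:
B(W) = 1
k(b) = 4*b**2 (k(b) = (2*b)*(2*b) = 4*b**2)
T = 2907
g(H, Y) = 24 (g(H, Y) = 6*(4*1**2) = 6*(4*1) = 6*4 = 24)
g(71, (5 + 1)*5) - T = 24 - 1*2907 = 24 - 2907 = -2883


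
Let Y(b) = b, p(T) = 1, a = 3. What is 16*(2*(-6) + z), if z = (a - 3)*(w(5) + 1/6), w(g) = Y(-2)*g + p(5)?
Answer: -192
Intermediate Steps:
w(g) = 1 - 2*g (w(g) = -2*g + 1 = 1 - 2*g)
z = 0 (z = (3 - 3)*((1 - 2*5) + 1/6) = 0*((1 - 10) + 1/6) = 0*(-9 + 1/6) = 0*(-53/6) = 0)
16*(2*(-6) + z) = 16*(2*(-6) + 0) = 16*(-12 + 0) = 16*(-12) = -192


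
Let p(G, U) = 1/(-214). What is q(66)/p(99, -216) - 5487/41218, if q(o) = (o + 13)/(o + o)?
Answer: -87194474/680097 ≈ -128.21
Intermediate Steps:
p(G, U) = -1/214
q(o) = (13 + o)/(2*o) (q(o) = (13 + o)/((2*o)) = (13 + o)*(1/(2*o)) = (13 + o)/(2*o))
q(66)/p(99, -216) - 5487/41218 = ((½)*(13 + 66)/66)/(-1/214) - 5487/41218 = ((½)*(1/66)*79)*(-214) - 5487*1/41218 = (79/132)*(-214) - 5487/41218 = -8453/66 - 5487/41218 = -87194474/680097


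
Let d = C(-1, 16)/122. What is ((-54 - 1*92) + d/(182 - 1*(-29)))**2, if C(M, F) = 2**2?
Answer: 3531257338896/165662641 ≈ 21316.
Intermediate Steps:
C(M, F) = 4
d = 2/61 (d = 4/122 = 4*(1/122) = 2/61 ≈ 0.032787)
((-54 - 1*92) + d/(182 - 1*(-29)))**2 = ((-54 - 1*92) + 2/(61*(182 - 1*(-29))))**2 = ((-54 - 92) + 2/(61*(182 + 29)))**2 = (-146 + (2/61)/211)**2 = (-146 + (2/61)*(1/211))**2 = (-146 + 2/12871)**2 = (-1879164/12871)**2 = 3531257338896/165662641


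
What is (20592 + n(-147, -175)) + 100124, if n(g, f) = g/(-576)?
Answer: 23177521/192 ≈ 1.2072e+5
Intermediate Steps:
n(g, f) = -g/576 (n(g, f) = g*(-1/576) = -g/576)
(20592 + n(-147, -175)) + 100124 = (20592 - 1/576*(-147)) + 100124 = (20592 + 49/192) + 100124 = 3953713/192 + 100124 = 23177521/192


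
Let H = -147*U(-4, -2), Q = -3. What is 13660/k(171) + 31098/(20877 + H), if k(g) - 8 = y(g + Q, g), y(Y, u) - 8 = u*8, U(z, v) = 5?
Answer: 13257473/1161522 ≈ 11.414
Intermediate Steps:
y(Y, u) = 8 + 8*u (y(Y, u) = 8 + u*8 = 8 + 8*u)
k(g) = 16 + 8*g (k(g) = 8 + (8 + 8*g) = 16 + 8*g)
H = -735 (H = -147*5 = -735)
13660/k(171) + 31098/(20877 + H) = 13660/(16 + 8*171) + 31098/(20877 - 735) = 13660/(16 + 1368) + 31098/20142 = 13660/1384 + 31098*(1/20142) = 13660*(1/1384) + 5183/3357 = 3415/346 + 5183/3357 = 13257473/1161522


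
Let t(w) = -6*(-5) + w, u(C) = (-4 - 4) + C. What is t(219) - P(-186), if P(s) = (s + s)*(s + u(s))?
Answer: -141111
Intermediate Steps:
u(C) = -8 + C
t(w) = 30 + w
P(s) = 2*s*(-8 + 2*s) (P(s) = (s + s)*(s + (-8 + s)) = (2*s)*(-8 + 2*s) = 2*s*(-8 + 2*s))
t(219) - P(-186) = (30 + 219) - 4*(-186)*(-4 - 186) = 249 - 4*(-186)*(-190) = 249 - 1*141360 = 249 - 141360 = -141111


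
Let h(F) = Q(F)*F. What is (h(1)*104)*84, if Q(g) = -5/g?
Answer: -43680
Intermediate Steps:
h(F) = -5 (h(F) = (-5/F)*F = -5)
(h(1)*104)*84 = -5*104*84 = -520*84 = -43680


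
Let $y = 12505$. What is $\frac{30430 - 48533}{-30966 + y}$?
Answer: $\frac{18103}{18461} \approx 0.98061$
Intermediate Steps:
$\frac{30430 - 48533}{-30966 + y} = \frac{30430 - 48533}{-30966 + 12505} = - \frac{18103}{-18461} = \left(-18103\right) \left(- \frac{1}{18461}\right) = \frac{18103}{18461}$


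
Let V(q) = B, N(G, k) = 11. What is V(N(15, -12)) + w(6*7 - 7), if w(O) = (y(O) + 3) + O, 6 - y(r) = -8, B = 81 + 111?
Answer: 244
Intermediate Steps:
B = 192
V(q) = 192
y(r) = 14 (y(r) = 6 - 1*(-8) = 6 + 8 = 14)
w(O) = 17 + O (w(O) = (14 + 3) + O = 17 + O)
V(N(15, -12)) + w(6*7 - 7) = 192 + (17 + (6*7 - 7)) = 192 + (17 + (42 - 7)) = 192 + (17 + 35) = 192 + 52 = 244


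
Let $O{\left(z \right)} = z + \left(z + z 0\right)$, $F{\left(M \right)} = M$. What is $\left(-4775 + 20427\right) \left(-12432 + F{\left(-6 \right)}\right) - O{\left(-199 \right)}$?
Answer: $-194679178$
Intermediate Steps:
$O{\left(z \right)} = 2 z$ ($O{\left(z \right)} = z + \left(z + 0\right) = z + z = 2 z$)
$\left(-4775 + 20427\right) \left(-12432 + F{\left(-6 \right)}\right) - O{\left(-199 \right)} = \left(-4775 + 20427\right) \left(-12432 - 6\right) - 2 \left(-199\right) = 15652 \left(-12438\right) - -398 = -194679576 + 398 = -194679178$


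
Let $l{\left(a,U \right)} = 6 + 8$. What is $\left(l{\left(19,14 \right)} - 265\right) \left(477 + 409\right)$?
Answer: $-222386$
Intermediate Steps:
$l{\left(a,U \right)} = 14$
$\left(l{\left(19,14 \right)} - 265\right) \left(477 + 409\right) = \left(14 - 265\right) \left(477 + 409\right) = \left(-251\right) 886 = -222386$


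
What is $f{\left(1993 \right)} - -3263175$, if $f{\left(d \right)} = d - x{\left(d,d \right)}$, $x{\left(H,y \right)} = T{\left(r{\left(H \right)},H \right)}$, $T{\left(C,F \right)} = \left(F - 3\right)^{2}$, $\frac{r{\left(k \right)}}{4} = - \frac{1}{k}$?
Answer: $-694932$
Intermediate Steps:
$r{\left(k \right)} = - \frac{4}{k}$ ($r{\left(k \right)} = 4 \left(- \frac{1}{k}\right) = - \frac{4}{k}$)
$T{\left(C,F \right)} = \left(-3 + F\right)^{2}$
$x{\left(H,y \right)} = \left(-3 + H\right)^{2}$
$f{\left(d \right)} = d - \left(-3 + d\right)^{2}$
$f{\left(1993 \right)} - -3263175 = \left(1993 - \left(-3 + 1993\right)^{2}\right) - -3263175 = \left(1993 - 1990^{2}\right) + 3263175 = \left(1993 - 3960100\right) + 3263175 = -3958107 + 3263175 = -694932$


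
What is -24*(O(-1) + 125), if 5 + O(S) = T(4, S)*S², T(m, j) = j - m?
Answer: -2760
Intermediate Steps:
O(S) = -5 + S²*(-4 + S) (O(S) = -5 + (S - 1*4)*S² = -5 + (S - 4)*S² = -5 + (-4 + S)*S² = -5 + S²*(-4 + S))
-24*(O(-1) + 125) = -24*((-5 + (-1)²*(-4 - 1)) + 125) = -24*((-5 + 1*(-5)) + 125) = -24*((-5 - 5) + 125) = -24*(-10 + 125) = -24*115 = -2760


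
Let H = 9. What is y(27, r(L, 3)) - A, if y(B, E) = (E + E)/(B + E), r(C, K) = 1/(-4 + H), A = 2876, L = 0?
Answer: -195567/68 ≈ -2876.0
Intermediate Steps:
r(C, K) = ⅕ (r(C, K) = 1/(-4 + 9) = 1/5 = ⅕)
y(B, E) = 2*E/(B + E) (y(B, E) = (2*E)/(B + E) = 2*E/(B + E))
y(27, r(L, 3)) - A = 2*(⅕)/(27 + ⅕) - 1*2876 = 2*(⅕)/(136/5) - 2876 = 2*(⅕)*(5/136) - 2876 = 1/68 - 2876 = -195567/68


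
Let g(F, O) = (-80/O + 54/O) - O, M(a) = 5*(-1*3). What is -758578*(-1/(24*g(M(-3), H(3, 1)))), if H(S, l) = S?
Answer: -379289/140 ≈ -2709.2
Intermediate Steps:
M(a) = -15 (M(a) = 5*(-3) = -15)
g(F, O) = -O - 26/O (g(F, O) = -26/O - O = -O - 26/O)
-758578*(-1/(24*g(M(-3), H(3, 1)))) = -758578*(-1/(24*(-1*3 - 26/3))) = -758578*(-1/(24*(-3 - 26*⅓))) = -758578*(-1/(24*(-3 - 26/3))) = -758578/((-35/3*(-24))) = -758578/280 = -758578*1/280 = -379289/140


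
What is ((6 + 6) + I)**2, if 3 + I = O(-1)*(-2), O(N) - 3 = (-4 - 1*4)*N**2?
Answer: 361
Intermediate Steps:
O(N) = 3 - 8*N**2 (O(N) = 3 + (-4 - 1*4)*N**2 = 3 + (-4 - 4)*N**2 = 3 - 8*N**2)
I = 7 (I = -3 + (3 - 8*(-1)**2)*(-2) = -3 + (3 - 8*1)*(-2) = -3 + (3 - 8)*(-2) = -3 - 5*(-2) = -3 + 10 = 7)
((6 + 6) + I)**2 = ((6 + 6) + 7)**2 = (12 + 7)**2 = 19**2 = 361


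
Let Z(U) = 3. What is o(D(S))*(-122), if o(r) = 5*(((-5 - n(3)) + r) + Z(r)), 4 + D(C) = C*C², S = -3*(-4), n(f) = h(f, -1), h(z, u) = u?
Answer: -1051030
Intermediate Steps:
n(f) = -1
S = 12
D(C) = -4 + C³ (D(C) = -4 + C*C² = -4 + C³)
o(r) = -5 + 5*r (o(r) = 5*(((-5 - 1*(-1)) + r) + 3) = 5*(((-5 + 1) + r) + 3) = 5*((-4 + r) + 3) = 5*(-1 + r) = -5 + 5*r)
o(D(S))*(-122) = (-5 + 5*(-4 + 12³))*(-122) = (-5 + 5*(-4 + 1728))*(-122) = (-5 + 5*1724)*(-122) = (-5 + 8620)*(-122) = 8615*(-122) = -1051030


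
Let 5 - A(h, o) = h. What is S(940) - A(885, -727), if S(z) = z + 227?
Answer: 2047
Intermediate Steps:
S(z) = 227 + z
A(h, o) = 5 - h
S(940) - A(885, -727) = (227 + 940) - (5 - 1*885) = 1167 - (5 - 885) = 1167 - 1*(-880) = 1167 + 880 = 2047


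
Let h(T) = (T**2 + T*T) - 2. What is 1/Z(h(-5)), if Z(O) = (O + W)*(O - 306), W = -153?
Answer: 1/27090 ≈ 3.6914e-5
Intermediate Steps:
h(T) = -2 + 2*T**2 (h(T) = (T**2 + T**2) - 2 = 2*T**2 - 2 = -2 + 2*T**2)
Z(O) = (-306 + O)*(-153 + O) (Z(O) = (O - 153)*(O - 306) = (-153 + O)*(-306 + O) = (-306 + O)*(-153 + O))
1/Z(h(-5)) = 1/(46818 + (-2 + 2*(-5)**2)**2 - 459*(-2 + 2*(-5)**2)) = 1/(46818 + (-2 + 2*25)**2 - 459*(-2 + 2*25)) = 1/(46818 + (-2 + 50)**2 - 459*(-2 + 50)) = 1/(46818 + 48**2 - 459*48) = 1/(46818 + 2304 - 22032) = 1/27090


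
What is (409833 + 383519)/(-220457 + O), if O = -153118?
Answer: -793352/373575 ≈ -2.1237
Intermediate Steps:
(409833 + 383519)/(-220457 + O) = (409833 + 383519)/(-220457 - 153118) = 793352/(-373575) = 793352*(-1/373575) = -793352/373575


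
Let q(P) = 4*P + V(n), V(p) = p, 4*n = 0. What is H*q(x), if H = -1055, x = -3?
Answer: 12660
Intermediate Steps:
n = 0 (n = (¼)*0 = 0)
q(P) = 4*P (q(P) = 4*P + 0 = 4*P)
H*q(x) = -4220*(-3) = -1055*(-12) = 12660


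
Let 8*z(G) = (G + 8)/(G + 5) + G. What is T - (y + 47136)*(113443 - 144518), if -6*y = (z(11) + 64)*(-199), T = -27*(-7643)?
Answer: 1176951985823/768 ≈ 1.5325e+9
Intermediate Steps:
T = 206361
z(G) = G/8 + (8 + G)/(8*(5 + G)) (z(G) = ((G + 8)/(G + 5) + G)/8 = ((8 + G)/(5 + G) + G)/8 = (G + (8 + G)/(5 + G))/8 = G/8 + (8 + G)/(8*(5 + G)))
y = 1669013/768 (y = -((8 + 11**2 + 6*11)/(8*(5 + 11)) + 64)*(-199)/6 = -((1/8)*(8 + 121 + 66)/16 + 64)*(-199)/6 = -((1/8)*(1/16)*195 + 64)*(-199)/6 = -(195/128 + 64)*(-199)/6 = -8387*(-199)/768 = -1/6*(-1669013/128) = 1669013/768 ≈ 2173.2)
T - (y + 47136)*(113443 - 144518) = 206361 - (1669013/768 + 47136)*(113443 - 144518) = 206361 - 37869461*(-31075)/768 = 206361 - 1*(-1176793500575/768) = 206361 + 1176793500575/768 = 1176951985823/768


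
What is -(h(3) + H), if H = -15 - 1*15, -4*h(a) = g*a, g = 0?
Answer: 30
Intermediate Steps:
h(a) = 0 (h(a) = -0*a = -1/4*0 = 0)
H = -30 (H = -15 - 15 = -30)
-(h(3) + H) = -(0 - 30) = -1*(-30) = 30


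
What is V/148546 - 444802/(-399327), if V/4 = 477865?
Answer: 414685572656/29659214271 ≈ 13.982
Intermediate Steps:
V = 1911460 (V = 4*477865 = 1911460)
V/148546 - 444802/(-399327) = 1911460/148546 - 444802/(-399327) = 1911460*(1/148546) - 444802*(-1/399327) = 955730/74273 + 444802/399327 = 414685572656/29659214271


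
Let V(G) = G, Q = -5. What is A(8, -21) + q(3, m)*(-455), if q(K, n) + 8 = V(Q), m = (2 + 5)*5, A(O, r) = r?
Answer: 5894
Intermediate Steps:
m = 35 (m = 7*5 = 35)
q(K, n) = -13 (q(K, n) = -8 - 5 = -13)
A(8, -21) + q(3, m)*(-455) = -21 - 13*(-455) = -21 + 5915 = 5894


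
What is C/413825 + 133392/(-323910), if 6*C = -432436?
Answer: -872733354/1489356175 ≈ -0.58598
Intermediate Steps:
C = -216218/3 (C = (⅙)*(-432436) = -216218/3 ≈ -72073.)
C/413825 + 133392/(-323910) = -216218/3/413825 + 133392/(-323910) = -216218/3*1/413825 + 133392*(-1/323910) = -216218/1241475 - 22232/53985 = -872733354/1489356175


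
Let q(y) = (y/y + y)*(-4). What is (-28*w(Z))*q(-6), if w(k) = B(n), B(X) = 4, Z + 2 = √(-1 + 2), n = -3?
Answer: -2240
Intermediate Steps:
Z = -1 (Z = -2 + √(-1 + 2) = -2 + √1 = -2 + 1 = -1)
q(y) = -4 - 4*y (q(y) = (1 + y)*(-4) = -4 - 4*y)
w(k) = 4
(-28*w(Z))*q(-6) = (-28*4)*(-4 - 4*(-6)) = -112*(-4 + 24) = -112*20 = -2240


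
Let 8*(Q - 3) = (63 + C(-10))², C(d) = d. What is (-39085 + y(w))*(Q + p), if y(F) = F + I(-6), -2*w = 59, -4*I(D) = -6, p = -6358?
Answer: 1878636503/8 ≈ 2.3483e+8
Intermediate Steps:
I(D) = 3/2 (I(D) = -¼*(-6) = 3/2)
Q = 2833/8 (Q = 3 + (63 - 10)²/8 = 3 + (⅛)*53² = 3 + (⅛)*2809 = 3 + 2809/8 = 2833/8 ≈ 354.13)
w = -59/2 (w = -½*59 = -59/2 ≈ -29.500)
y(F) = 3/2 + F (y(F) = F + 3/2 = 3/2 + F)
(-39085 + y(w))*(Q + p) = (-39085 + (3/2 - 59/2))*(2833/8 - 6358) = (-39085 - 28)*(-48031/8) = -39113*(-48031/8) = 1878636503/8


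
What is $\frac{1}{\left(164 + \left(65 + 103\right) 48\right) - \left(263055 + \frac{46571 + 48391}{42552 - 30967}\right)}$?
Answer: $- \frac{1655}{421752251} \approx -3.9241 \cdot 10^{-6}$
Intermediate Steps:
$\frac{1}{\left(164 + \left(65 + 103\right) 48\right) - \left(263055 + \frac{46571 + 48391}{42552 - 30967}\right)} = \frac{1}{\left(164 + 168 \cdot 48\right) - \left(263055 + \frac{13566}{1655}\right)} = \frac{1}{\left(164 + 8064\right) - \left(263055 + \frac{13566}{1655}\right)} = \frac{1}{8228 - \frac{435369591}{1655}} = \frac{1}{- \frac{421752251}{1655}} = - \frac{1655}{421752251}$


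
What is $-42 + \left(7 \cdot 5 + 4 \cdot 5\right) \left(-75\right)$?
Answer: $-4167$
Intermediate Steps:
$-42 + \left(7 \cdot 5 + 4 \cdot 5\right) \left(-75\right) = -42 + \left(35 + 20\right) \left(-75\right) = -42 + 55 \left(-75\right) = -42 - 4125 = -4167$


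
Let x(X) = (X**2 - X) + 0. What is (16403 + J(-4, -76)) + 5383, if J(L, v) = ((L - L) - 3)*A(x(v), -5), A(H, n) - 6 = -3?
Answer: 21777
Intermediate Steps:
x(X) = X**2 - X
A(H, n) = 3 (A(H, n) = 6 - 3 = 3)
J(L, v) = -9 (J(L, v) = ((L - L) - 3)*3 = (0 - 3)*3 = -3*3 = -9)
(16403 + J(-4, -76)) + 5383 = (16403 - 9) + 5383 = 16394 + 5383 = 21777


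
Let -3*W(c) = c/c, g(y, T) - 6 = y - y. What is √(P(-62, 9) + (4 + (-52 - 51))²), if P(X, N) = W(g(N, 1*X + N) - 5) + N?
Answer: √88287/3 ≈ 99.044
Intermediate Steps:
g(y, T) = 6 (g(y, T) = 6 + (y - y) = 6 + 0 = 6)
W(c) = -⅓ (W(c) = -c/(3*c) = -⅓*1 = -⅓)
P(X, N) = -⅓ + N
√(P(-62, 9) + (4 + (-52 - 51))²) = √((-⅓ + 9) + (4 + (-52 - 51))²) = √(26/3 + (4 - 103)²) = √(26/3 + (-99)²) = √(26/3 + 9801) = √(29429/3) = √88287/3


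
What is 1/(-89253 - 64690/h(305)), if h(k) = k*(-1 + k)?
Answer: -9272/827560285 ≈ -1.1204e-5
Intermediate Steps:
1/(-89253 - 64690/h(305)) = 1/(-89253 - 64690*1/(305*(-1 + 305))) = 1/(-89253 - 64690/(305*304)) = 1/(-89253 - 64690/92720) = 1/(-89253 - 64690*1/92720) = 1/(-89253 - 6469/9272) = 1/(-827560285/9272) = -9272/827560285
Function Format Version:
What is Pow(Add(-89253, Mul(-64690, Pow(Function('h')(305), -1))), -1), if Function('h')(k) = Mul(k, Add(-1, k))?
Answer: Rational(-9272, 827560285) ≈ -1.1204e-5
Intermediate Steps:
Pow(Add(-89253, Mul(-64690, Pow(Function('h')(305), -1))), -1) = Pow(Add(-89253, Mul(-64690, Pow(Mul(305, Add(-1, 305)), -1))), -1) = Pow(Add(-89253, Mul(-64690, Pow(Mul(305, 304), -1))), -1) = Pow(Add(-89253, Mul(-64690, Pow(92720, -1))), -1) = Pow(Add(-89253, Mul(-64690, Rational(1, 92720))), -1) = Pow(Add(-89253, Rational(-6469, 9272)), -1) = Pow(Rational(-827560285, 9272), -1) = Rational(-9272, 827560285)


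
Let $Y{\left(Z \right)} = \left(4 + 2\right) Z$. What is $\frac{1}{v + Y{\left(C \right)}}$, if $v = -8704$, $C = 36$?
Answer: $- \frac{1}{8488} \approx -0.00011781$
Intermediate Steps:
$Y{\left(Z \right)} = 6 Z$
$\frac{1}{v + Y{\left(C \right)}} = \frac{1}{-8704 + 6 \cdot 36} = \frac{1}{-8704 + 216} = \frac{1}{-8488} = - \frac{1}{8488}$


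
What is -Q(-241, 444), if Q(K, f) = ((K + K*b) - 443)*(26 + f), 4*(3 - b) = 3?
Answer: 1152675/2 ≈ 5.7634e+5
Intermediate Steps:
b = 9/4 (b = 3 - ¼*3 = 3 - ¾ = 9/4 ≈ 2.2500)
Q(K, f) = (-443 + 13*K/4)*(26 + f) (Q(K, f) = ((K + K*(9/4)) - 443)*(26 + f) = ((K + 9*K/4) - 443)*(26 + f) = (13*K/4 - 443)*(26 + f) = (-443 + 13*K/4)*(26 + f))
-Q(-241, 444) = -(-11518 - 443*444 + (169/2)*(-241) + (13/4)*(-241)*444) = -(-11518 - 196692 - 40729/2 - 347763) = -1*(-1152675/2) = 1152675/2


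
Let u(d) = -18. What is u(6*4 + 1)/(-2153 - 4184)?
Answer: 18/6337 ≈ 0.0028405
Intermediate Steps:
u(6*4 + 1)/(-2153 - 4184) = -18/(-2153 - 4184) = -18/(-6337) = -18*(-1/6337) = 18/6337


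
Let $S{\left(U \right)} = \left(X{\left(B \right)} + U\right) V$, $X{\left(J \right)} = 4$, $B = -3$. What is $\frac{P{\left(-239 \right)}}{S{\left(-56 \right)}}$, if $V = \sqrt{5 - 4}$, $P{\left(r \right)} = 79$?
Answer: $- \frac{79}{52} \approx -1.5192$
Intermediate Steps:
$V = 1$ ($V = \sqrt{1} = 1$)
$S{\left(U \right)} = 4 + U$ ($S{\left(U \right)} = \left(4 + U\right) 1 = 4 + U$)
$\frac{P{\left(-239 \right)}}{S{\left(-56 \right)}} = \frac{79}{4 - 56} = \frac{79}{-52} = 79 \left(- \frac{1}{52}\right) = - \frac{79}{52}$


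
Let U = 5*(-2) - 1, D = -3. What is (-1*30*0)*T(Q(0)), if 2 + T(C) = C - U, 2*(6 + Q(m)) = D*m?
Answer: 0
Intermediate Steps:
U = -11 (U = -10 - 1 = -11)
Q(m) = -6 - 3*m/2 (Q(m) = -6 + (-3*m)/2 = -6 - 3*m/2)
T(C) = 9 + C (T(C) = -2 + (C - 1*(-11)) = -2 + (C + 11) = -2 + (11 + C) = 9 + C)
(-1*30*0)*T(Q(0)) = (-1*30*0)*(9 + (-6 - 3/2*0)) = (-30*0)*(9 + (-6 + 0)) = 0*(9 - 6) = 0*3 = 0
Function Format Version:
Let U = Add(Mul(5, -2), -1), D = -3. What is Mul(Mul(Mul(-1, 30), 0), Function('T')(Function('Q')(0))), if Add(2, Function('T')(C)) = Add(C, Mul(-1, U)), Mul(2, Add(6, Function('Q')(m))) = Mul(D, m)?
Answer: 0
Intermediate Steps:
U = -11 (U = Add(-10, -1) = -11)
Function('Q')(m) = Add(-6, Mul(Rational(-3, 2), m)) (Function('Q')(m) = Add(-6, Mul(Rational(1, 2), Mul(-3, m))) = Add(-6, Mul(Rational(-3, 2), m)))
Function('T')(C) = Add(9, C) (Function('T')(C) = Add(-2, Add(C, Mul(-1, -11))) = Add(-2, Add(C, 11)) = Add(-2, Add(11, C)) = Add(9, C))
Mul(Mul(Mul(-1, 30), 0), Function('T')(Function('Q')(0))) = Mul(Mul(Mul(-1, 30), 0), Add(9, Add(-6, Mul(Rational(-3, 2), 0)))) = Mul(Mul(-30, 0), Add(9, Add(-6, 0))) = Mul(0, Add(9, -6)) = Mul(0, 3) = 0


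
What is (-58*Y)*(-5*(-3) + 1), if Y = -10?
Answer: 9280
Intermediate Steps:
(-58*Y)*(-5*(-3) + 1) = (-58*(-10))*(-5*(-3) + 1) = 580*(15 + 1) = 580*16 = 9280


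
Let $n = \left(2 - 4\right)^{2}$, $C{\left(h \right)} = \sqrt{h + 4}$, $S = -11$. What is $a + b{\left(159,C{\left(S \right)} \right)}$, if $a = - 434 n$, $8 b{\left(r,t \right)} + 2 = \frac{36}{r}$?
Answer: $- \frac{368079}{212} \approx -1736.2$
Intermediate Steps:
$C{\left(h \right)} = \sqrt{4 + h}$
$b{\left(r,t \right)} = - \frac{1}{4} + \frac{9}{2 r}$ ($b{\left(r,t \right)} = - \frac{1}{4} + \frac{36 \frac{1}{r}}{8} = - \frac{1}{4} + \frac{9}{2 r}$)
$n = 4$ ($n = \left(2 - 4\right)^{2} = \left(-2\right)^{2} = 4$)
$a = -1736$ ($a = \left(-434\right) 4 = -1736$)
$a + b{\left(159,C{\left(S \right)} \right)} = -1736 + \frac{18 - 159}{4 \cdot 159} = -1736 + \frac{1}{4} \cdot \frac{1}{159} \left(18 - 159\right) = -1736 + \frac{1}{4} \cdot \frac{1}{159} \left(-141\right) = -1736 - \frac{47}{212} = - \frac{368079}{212}$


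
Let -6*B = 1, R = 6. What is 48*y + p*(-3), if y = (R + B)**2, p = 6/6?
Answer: 4891/3 ≈ 1630.3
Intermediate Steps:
B = -1/6 (B = -1/6*1 = -1/6 ≈ -0.16667)
p = 1 (p = 6*(1/6) = 1)
y = 1225/36 (y = (6 - 1/6)**2 = (35/6)**2 = 1225/36 ≈ 34.028)
48*y + p*(-3) = 48*(1225/36) + 1*(-3) = 4900/3 - 3 = 4891/3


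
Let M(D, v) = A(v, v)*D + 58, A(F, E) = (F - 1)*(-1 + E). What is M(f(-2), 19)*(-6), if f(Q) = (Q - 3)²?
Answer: -48948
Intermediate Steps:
f(Q) = (-3 + Q)²
A(F, E) = (-1 + E)*(-1 + F) (A(F, E) = (-1 + F)*(-1 + E) = (-1 + E)*(-1 + F))
M(D, v) = 58 + D*(1 + v² - 2*v) (M(D, v) = (1 - v - v + v*v)*D + 58 = (1 - v - v + v²)*D + 58 = (1 + v² - 2*v)*D + 58 = D*(1 + v² - 2*v) + 58 = 58 + D*(1 + v² - 2*v))
M(f(-2), 19)*(-6) = (58 + (-3 - 2)²*(1 + 19² - 2*19))*(-6) = (58 + (-5)²*(1 + 361 - 38))*(-6) = (58 + 25*324)*(-6) = (58 + 8100)*(-6) = 8158*(-6) = -48948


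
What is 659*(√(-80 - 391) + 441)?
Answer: 290619 + 659*I*√471 ≈ 2.9062e+5 + 14302.0*I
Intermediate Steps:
659*(√(-80 - 391) + 441) = 659*(√(-471) + 441) = 659*(I*√471 + 441) = 659*(441 + I*√471) = 290619 + 659*I*√471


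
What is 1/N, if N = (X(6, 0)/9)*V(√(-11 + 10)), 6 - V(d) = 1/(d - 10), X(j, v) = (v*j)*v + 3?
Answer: 1848/3757 - 3*I/3757 ≈ 0.49188 - 0.00079851*I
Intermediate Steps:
X(j, v) = 3 + j*v² (X(j, v) = (j*v)*v + 3 = j*v² + 3 = 3 + j*v²)
V(d) = 6 - 1/(-10 + d) (V(d) = 6 - 1/(d - 10) = 6 - 1/(-10 + d))
N = (-61 + 6*I)*(-10 - I)/303 (N = ((3 + 6*0²)/9)*((-61 + 6*√(-11 + 10))/(-10 + √(-11 + 10))) = ((3 + 6*0)*(⅑))*((-61 + 6*√(-1))/(-10 + √(-1))) = ((3 + 0)*(⅑))*((-61 + 6*I)/(-10 + I)) = (3*(⅑))*(((-10 - I)/101)*(-61 + 6*I)) = ((-61 + 6*I)*(-10 - I)/101)/3 = (-61 + 6*I)*(-10 - I)/303 ≈ 2.033 + 0.0033003*I)
1/N = 1/(616/303 + I/303) = 909*(616/303 - I/303)/3757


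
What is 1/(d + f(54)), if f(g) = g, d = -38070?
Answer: -1/38016 ≈ -2.6305e-5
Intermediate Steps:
1/(d + f(54)) = 1/(-38070 + 54) = 1/(-38016) = -1/38016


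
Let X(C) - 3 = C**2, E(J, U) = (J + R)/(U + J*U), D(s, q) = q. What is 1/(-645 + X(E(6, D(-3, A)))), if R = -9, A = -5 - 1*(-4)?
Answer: -49/31449 ≈ -0.0015581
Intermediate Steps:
A = -1 (A = -5 + 4 = -1)
E(J, U) = (-9 + J)/(U + J*U) (E(J, U) = (J - 9)/(U + J*U) = (-9 + J)/(U + J*U))
X(C) = 3 + C**2
1/(-645 + X(E(6, D(-3, A)))) = 1/(-645 + (3 + ((-9 + 6)/((-1)*(1 + 6)))**2)) = 1/(-645 + (3 + (-1*(-3)/7)**2)) = 1/(-645 + (3 + (-1*1/7*(-3))**2)) = 1/(-645 + (3 + (3/7)**2)) = 1/(-645 + (3 + 9/49)) = 1/(-645 + 156/49) = 1/(-31449/49) = -49/31449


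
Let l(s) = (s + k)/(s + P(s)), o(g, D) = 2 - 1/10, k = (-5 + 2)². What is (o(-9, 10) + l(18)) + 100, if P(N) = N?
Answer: 2053/20 ≈ 102.65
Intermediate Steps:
k = 9 (k = (-3)² = 9)
o(g, D) = 19/10 (o(g, D) = 2 - 1*⅒ = 2 - ⅒ = 19/10)
l(s) = (9 + s)/(2*s) (l(s) = (s + 9)/(s + s) = (9 + s)/((2*s)) = (9 + s)*(1/(2*s)) = (9 + s)/(2*s))
(o(-9, 10) + l(18)) + 100 = (19/10 + (½)*(9 + 18)/18) + 100 = (19/10 + (½)*(1/18)*27) + 100 = (19/10 + ¾) + 100 = 53/20 + 100 = 2053/20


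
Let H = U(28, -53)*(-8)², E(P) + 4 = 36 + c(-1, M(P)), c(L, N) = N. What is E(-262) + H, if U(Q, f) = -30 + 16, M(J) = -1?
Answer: -865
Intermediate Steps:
U(Q, f) = -14
E(P) = 31 (E(P) = -4 + (36 - 1) = -4 + 35 = 31)
H = -896 (H = -14*(-8)² = -14*64 = -896)
E(-262) + H = 31 - 896 = -865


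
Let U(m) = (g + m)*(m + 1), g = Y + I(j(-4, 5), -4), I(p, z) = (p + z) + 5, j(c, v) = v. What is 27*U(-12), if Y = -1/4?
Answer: 7425/4 ≈ 1856.3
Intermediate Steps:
I(p, z) = 5 + p + z
Y = -¼ (Y = -1*¼ = -¼ ≈ -0.25000)
g = 23/4 (g = -¼ + (5 + 5 - 4) = -¼ + 6 = 23/4 ≈ 5.7500)
U(m) = (1 + m)*(23/4 + m) (U(m) = (23/4 + m)*(m + 1) = (23/4 + m)*(1 + m) = (1 + m)*(23/4 + m))
27*U(-12) = 27*(23/4 + (-12)² + (27/4)*(-12)) = 27*(23/4 + 144 - 81) = 27*(275/4) = 7425/4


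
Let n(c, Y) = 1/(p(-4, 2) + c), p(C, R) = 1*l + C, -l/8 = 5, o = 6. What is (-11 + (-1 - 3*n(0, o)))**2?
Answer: 275625/1936 ≈ 142.37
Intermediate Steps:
l = -40 (l = -8*5 = -40)
p(C, R) = -40 + C (p(C, R) = 1*(-40) + C = -40 + C)
n(c, Y) = 1/(-44 + c) (n(c, Y) = 1/((-40 - 4) + c) = 1/(-44 + c))
(-11 + (-1 - 3*n(0, o)))**2 = (-11 + (-1 - 3/(-44 + 0)))**2 = (-11 + (-1 - 3/(-44)))**2 = (-11 + (-1 - 3*(-1/44)))**2 = (-11 + (-1 + 3/44))**2 = (-11 - 41/44)**2 = (-525/44)**2 = 275625/1936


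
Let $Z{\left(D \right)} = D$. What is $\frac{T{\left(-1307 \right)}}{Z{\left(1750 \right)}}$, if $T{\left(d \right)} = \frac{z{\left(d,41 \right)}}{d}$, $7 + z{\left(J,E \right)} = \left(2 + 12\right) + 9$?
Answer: $- \frac{8}{1143625} \approx -6.9953 \cdot 10^{-6}$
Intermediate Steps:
$z{\left(J,E \right)} = 16$ ($z{\left(J,E \right)} = -7 + \left(\left(2 + 12\right) + 9\right) = -7 + \left(14 + 9\right) = -7 + 23 = 16$)
$T{\left(d \right)} = \frac{16}{d}$
$\frac{T{\left(-1307 \right)}}{Z{\left(1750 \right)}} = \frac{16 \frac{1}{-1307}}{1750} = 16 \left(- \frac{1}{1307}\right) \frac{1}{1750} = \left(- \frac{16}{1307}\right) \frac{1}{1750} = - \frac{8}{1143625}$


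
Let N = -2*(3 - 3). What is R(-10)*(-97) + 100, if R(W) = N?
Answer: 100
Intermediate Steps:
N = 0 (N = -2*0 = 0)
R(W) = 0
R(-10)*(-97) + 100 = 0*(-97) + 100 = 0 + 100 = 100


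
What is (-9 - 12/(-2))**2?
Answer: 9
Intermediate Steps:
(-9 - 12/(-2))**2 = (-9 - 12*(-1/2))**2 = (-9 + 6)**2 = (-3)**2 = 9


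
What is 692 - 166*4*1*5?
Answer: -2628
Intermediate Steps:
692 - 166*4*1*5 = 692 - 664*5 = 692 - 166*20 = 692 - 3320 = -2628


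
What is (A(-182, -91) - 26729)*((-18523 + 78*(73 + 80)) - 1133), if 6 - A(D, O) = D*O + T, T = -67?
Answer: 333729396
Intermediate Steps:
A(D, O) = 73 - D*O (A(D, O) = 6 - (D*O - 67) = 6 - (-67 + D*O) = 6 + (67 - D*O) = 73 - D*O)
(A(-182, -91) - 26729)*((-18523 + 78*(73 + 80)) - 1133) = ((73 - 1*(-182)*(-91)) - 26729)*((-18523 + 78*(73 + 80)) - 1133) = ((73 - 16562) - 26729)*((-18523 + 78*153) - 1133) = (-16489 - 26729)*((-18523 + 11934) - 1133) = -43218*(-6589 - 1133) = -43218*(-7722) = 333729396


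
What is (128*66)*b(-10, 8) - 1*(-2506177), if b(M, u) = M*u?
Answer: 1830337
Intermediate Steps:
(128*66)*b(-10, 8) - 1*(-2506177) = (128*66)*(-10*8) - 1*(-2506177) = 8448*(-80) + 2506177 = -675840 + 2506177 = 1830337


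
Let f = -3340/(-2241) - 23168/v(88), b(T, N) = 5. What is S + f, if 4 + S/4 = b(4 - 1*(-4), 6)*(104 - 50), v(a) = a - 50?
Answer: 19407772/42579 ≈ 455.81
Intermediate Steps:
v(a) = -50 + a
S = 1064 (S = -16 + 4*(5*(104 - 50)) = -16 + 4*(5*54) = -16 + 4*270 = -16 + 1080 = 1064)
f = -25896284/42579 (f = -3340/(-2241) - 23168/(-50 + 88) = -3340*(-1/2241) - 23168/38 = 3340/2241 - 23168*1/38 = 3340/2241 - 11584/19 = -25896284/42579 ≈ -608.19)
S + f = 1064 - 25896284/42579 = 19407772/42579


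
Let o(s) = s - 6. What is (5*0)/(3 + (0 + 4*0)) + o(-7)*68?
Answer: -884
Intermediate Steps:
o(s) = -6 + s
(5*0)/(3 + (0 + 4*0)) + o(-7)*68 = (5*0)/(3 + (0 + 4*0)) + (-6 - 7)*68 = 0/(3 + (0 + 0)) - 13*68 = 0/(3 + 0) - 884 = 0/3 - 884 = 0*(⅓) - 884 = 0 - 884 = -884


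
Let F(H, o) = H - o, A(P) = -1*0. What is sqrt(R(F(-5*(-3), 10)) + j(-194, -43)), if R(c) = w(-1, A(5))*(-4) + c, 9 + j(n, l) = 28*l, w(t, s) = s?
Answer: 2*I*sqrt(302) ≈ 34.756*I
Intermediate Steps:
A(P) = 0
j(n, l) = -9 + 28*l
R(c) = c (R(c) = 0*(-4) + c = 0 + c = c)
sqrt(R(F(-5*(-3), 10)) + j(-194, -43)) = sqrt((-5*(-3) - 1*10) + (-9 + 28*(-43))) = sqrt((15 - 10) + (-9 - 1204)) = sqrt(5 - 1213) = sqrt(-1208) = 2*I*sqrt(302)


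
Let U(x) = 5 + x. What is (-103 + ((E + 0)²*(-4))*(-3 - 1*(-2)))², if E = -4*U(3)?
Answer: 15944049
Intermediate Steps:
E = -32 (E = -4*(5 + 3) = -4*8 = -32)
(-103 + ((E + 0)²*(-4))*(-3 - 1*(-2)))² = (-103 + ((-32 + 0)²*(-4))*(-3 - 1*(-2)))² = (-103 + ((-32)²*(-4))*(-3 + 2))² = (-103 + (1024*(-4))*(-1))² = (-103 - 4096*(-1))² = (-103 + 4096)² = 3993² = 15944049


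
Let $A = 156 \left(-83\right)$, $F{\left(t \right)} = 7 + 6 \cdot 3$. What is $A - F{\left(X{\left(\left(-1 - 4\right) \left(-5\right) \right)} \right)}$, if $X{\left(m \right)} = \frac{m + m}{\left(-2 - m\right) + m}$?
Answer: $-12973$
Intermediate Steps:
$X{\left(m \right)} = - m$ ($X{\left(m \right)} = \frac{2 m}{-2} = 2 m \left(- \frac{1}{2}\right) = - m$)
$F{\left(t \right)} = 25$ ($F{\left(t \right)} = 7 + 18 = 25$)
$A = -12948$
$A - F{\left(X{\left(\left(-1 - 4\right) \left(-5\right) \right)} \right)} = -12948 - 25 = -12973$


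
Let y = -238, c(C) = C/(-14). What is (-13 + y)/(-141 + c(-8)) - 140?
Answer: -135863/983 ≈ -138.21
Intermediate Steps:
c(C) = -C/14 (c(C) = C*(-1/14) = -C/14)
(-13 + y)/(-141 + c(-8)) - 140 = (-13 - 238)/(-141 - 1/14*(-8)) - 140 = -251/(-141 + 4/7) - 140 = -251/(-983/7) - 140 = -251*(-7/983) - 140 = 1757/983 - 140 = -135863/983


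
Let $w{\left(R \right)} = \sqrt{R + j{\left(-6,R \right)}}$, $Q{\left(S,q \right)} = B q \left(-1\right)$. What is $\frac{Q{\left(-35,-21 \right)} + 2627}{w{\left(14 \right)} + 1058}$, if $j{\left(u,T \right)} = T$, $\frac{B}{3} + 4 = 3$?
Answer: $\frac{339089}{139917} - \frac{641 \sqrt{7}}{139917} \approx 2.4114$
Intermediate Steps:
$B = -3$ ($B = -12 + 3 \cdot 3 = -12 + 9 = -3$)
$Q{\left(S,q \right)} = 3 q$ ($Q{\left(S,q \right)} = - 3 q \left(-1\right) = 3 q$)
$w{\left(R \right)} = \sqrt{2} \sqrt{R}$ ($w{\left(R \right)} = \sqrt{R + R} = \sqrt{2 R} = \sqrt{2} \sqrt{R}$)
$\frac{Q{\left(-35,-21 \right)} + 2627}{w{\left(14 \right)} + 1058} = \frac{3 \left(-21\right) + 2627}{\sqrt{2} \sqrt{14} + 1058} = \frac{-63 + 2627}{2 \sqrt{7} + 1058} = \frac{2564}{1058 + 2 \sqrt{7}}$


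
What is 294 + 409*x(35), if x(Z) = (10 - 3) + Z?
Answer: 17472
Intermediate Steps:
x(Z) = 7 + Z
294 + 409*x(35) = 294 + 409*(7 + 35) = 294 + 409*42 = 294 + 17178 = 17472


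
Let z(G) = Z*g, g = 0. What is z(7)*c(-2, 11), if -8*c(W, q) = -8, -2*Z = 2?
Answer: 0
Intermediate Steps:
Z = -1 (Z = -½*2 = -1)
c(W, q) = 1 (c(W, q) = -⅛*(-8) = 1)
z(G) = 0 (z(G) = -1*0 = 0)
z(7)*c(-2, 11) = 0*1 = 0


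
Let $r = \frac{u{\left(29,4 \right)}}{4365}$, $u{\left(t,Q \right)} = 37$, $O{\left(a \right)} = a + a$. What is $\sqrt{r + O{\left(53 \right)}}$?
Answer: $\frac{\sqrt{224422595}}{1455} \approx 10.296$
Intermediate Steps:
$O{\left(a \right)} = 2 a$
$r = \frac{37}{4365} \approx 0.0084765$
$\sqrt{r + O{\left(53 \right)}} = \sqrt{\frac{37}{4365} + 2 \cdot 53} = \sqrt{\frac{37}{4365} + 106} = \sqrt{\frac{462727}{4365}} = \frac{\sqrt{224422595}}{1455}$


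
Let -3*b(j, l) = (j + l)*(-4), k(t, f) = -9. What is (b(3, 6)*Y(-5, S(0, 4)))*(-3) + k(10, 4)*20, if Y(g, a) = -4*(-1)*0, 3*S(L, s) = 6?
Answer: -180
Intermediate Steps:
S(L, s) = 2 (S(L, s) = (⅓)*6 = 2)
Y(g, a) = 0 (Y(g, a) = 4*0 = 0)
b(j, l) = 4*j/3 + 4*l/3 (b(j, l) = -(j + l)*(-4)/3 = -(-4*j - 4*l)/3 = 4*j/3 + 4*l/3)
(b(3, 6)*Y(-5, S(0, 4)))*(-3) + k(10, 4)*20 = (((4/3)*3 + (4/3)*6)*0)*(-3) - 9*20 = ((4 + 8)*0)*(-3) - 180 = (12*0)*(-3) - 180 = 0*(-3) - 180 = 0 - 180 = -180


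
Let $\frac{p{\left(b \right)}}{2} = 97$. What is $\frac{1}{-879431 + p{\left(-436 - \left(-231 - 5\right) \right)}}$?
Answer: $- \frac{1}{879237} \approx -1.1374 \cdot 10^{-6}$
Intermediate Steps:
$p{\left(b \right)} = 194$ ($p{\left(b \right)} = 2 \cdot 97 = 194$)
$\frac{1}{-879431 + p{\left(-436 - \left(-231 - 5\right) \right)}} = \frac{1}{-879431 + 194} = \frac{1}{-879237} = - \frac{1}{879237}$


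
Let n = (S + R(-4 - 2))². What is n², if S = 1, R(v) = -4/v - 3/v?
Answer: 28561/1296 ≈ 22.038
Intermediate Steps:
R(v) = -7/v
n = 169/36 (n = (1 - 7/(-4 - 2))² = (1 - 7/(-6))² = (1 - 7*(-⅙))² = (1 + 7/6)² = (13/6)² = 169/36 ≈ 4.6944)
n² = (169/36)² = 28561/1296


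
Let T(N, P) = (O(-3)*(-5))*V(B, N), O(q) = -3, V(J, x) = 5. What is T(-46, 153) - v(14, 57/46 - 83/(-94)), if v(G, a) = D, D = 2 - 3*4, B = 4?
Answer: 85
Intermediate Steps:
D = -10 (D = 2 - 12 = -10)
v(G, a) = -10
T(N, P) = 75 (T(N, P) = -3*(-5)*5 = 15*5 = 75)
T(-46, 153) - v(14, 57/46 - 83/(-94)) = 75 - 1*(-10) = 75 + 10 = 85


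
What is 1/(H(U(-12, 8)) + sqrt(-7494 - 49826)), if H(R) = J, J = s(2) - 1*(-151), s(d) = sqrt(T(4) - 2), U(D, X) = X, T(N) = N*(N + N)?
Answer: 1/(151 + sqrt(30) + 2*I*sqrt(14330)) ≈ 0.0019128 - 0.0029267*I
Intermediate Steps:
T(N) = 2*N**2 (T(N) = N*(2*N) = 2*N**2)
s(d) = sqrt(30) (s(d) = sqrt(2*4**2 - 2) = sqrt(2*16 - 2) = sqrt(32 - 2) = sqrt(30))
J = 151 + sqrt(30) (J = sqrt(30) - 1*(-151) = sqrt(30) + 151 = 151 + sqrt(30) ≈ 156.48)
H(R) = 151 + sqrt(30)
1/(H(U(-12, 8)) + sqrt(-7494 - 49826)) = 1/((151 + sqrt(30)) + sqrt(-7494 - 49826)) = 1/((151 + sqrt(30)) + sqrt(-57320)) = 1/((151 + sqrt(30)) + 2*I*sqrt(14330)) = 1/(151 + sqrt(30) + 2*I*sqrt(14330))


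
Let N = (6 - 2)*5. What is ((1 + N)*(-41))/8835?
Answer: -287/2945 ≈ -0.097453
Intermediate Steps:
N = 20 (N = 4*5 = 20)
((1 + N)*(-41))/8835 = ((1 + 20)*(-41))/8835 = (21*(-41))*(1/8835) = -861*1/8835 = -287/2945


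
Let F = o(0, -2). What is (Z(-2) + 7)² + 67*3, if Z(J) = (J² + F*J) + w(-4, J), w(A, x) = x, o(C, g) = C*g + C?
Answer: 282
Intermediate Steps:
o(C, g) = C + C*g
F = 0 (F = 0*(1 - 2) = 0*(-1) = 0)
Z(J) = J + J² (Z(J) = (J² + 0*J) + J = (J² + 0) + J = J² + J = J + J²)
(Z(-2) + 7)² + 67*3 = (-2*(1 - 2) + 7)² + 67*3 = (-2*(-1) + 7)² + 201 = (2 + 7)² + 201 = 9² + 201 = 81 + 201 = 282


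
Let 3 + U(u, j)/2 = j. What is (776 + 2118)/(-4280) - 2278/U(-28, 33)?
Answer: -248087/6420 ≈ -38.643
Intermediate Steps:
U(u, j) = -6 + 2*j
(776 + 2118)/(-4280) - 2278/U(-28, 33) = (776 + 2118)/(-4280) - 2278/(-6 + 2*33) = 2894*(-1/4280) - 2278/(-6 + 66) = -1447/2140 - 2278/60 = -1447/2140 - 2278*1/60 = -1447/2140 - 1139/30 = -248087/6420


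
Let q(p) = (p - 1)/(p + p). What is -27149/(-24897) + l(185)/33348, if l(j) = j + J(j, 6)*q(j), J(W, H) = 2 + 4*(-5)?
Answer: 56101122671/51199684620 ≈ 1.0957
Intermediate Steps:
J(W, H) = -18 (J(W, H) = 2 - 20 = -18)
q(p) = (-1 + p)/(2*p) (q(p) = (-1 + p)/((2*p)) = (-1 + p)*(1/(2*p)) = (-1 + p)/(2*p))
l(j) = j - 9*(-1 + j)/j
-27149/(-24897) + l(185)/33348 = -27149/(-24897) + (-9 + 185 + 9/185)/33348 = -27149*(-1/24897) + (-9 + 185 + 9*(1/185))*(1/33348) = 27149/24897 + (-9 + 185 + 9/185)*(1/33348) = 27149/24897 + (32569/185)*(1/33348) = 27149/24897 + 32569/6169380 = 56101122671/51199684620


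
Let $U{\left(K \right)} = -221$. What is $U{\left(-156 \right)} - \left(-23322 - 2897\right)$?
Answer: $25998$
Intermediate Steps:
$U{\left(-156 \right)} - \left(-23322 - 2897\right) = -221 - \left(-23322 - 2897\right) = -221 - -26219 = -221 + 26219 = 25998$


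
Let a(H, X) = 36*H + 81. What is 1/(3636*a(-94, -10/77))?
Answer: -1/12009708 ≈ -8.3266e-8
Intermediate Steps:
a(H, X) = 81 + 36*H
1/(3636*a(-94, -10/77)) = 1/(3636*(81 + 36*(-94))) = 1/(3636*(81 - 3384)) = (1/3636)/(-3303) = (1/3636)*(-1/3303) = -1/12009708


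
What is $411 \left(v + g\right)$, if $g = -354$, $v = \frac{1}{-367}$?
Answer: $- \frac{53396709}{367} \approx -1.455 \cdot 10^{5}$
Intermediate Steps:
$v = - \frac{1}{367} \approx -0.0027248$
$411 \left(v + g\right) = 411 \left(- \frac{1}{367} - 354\right) = 411 \left(- \frac{129919}{367}\right) = - \frac{53396709}{367}$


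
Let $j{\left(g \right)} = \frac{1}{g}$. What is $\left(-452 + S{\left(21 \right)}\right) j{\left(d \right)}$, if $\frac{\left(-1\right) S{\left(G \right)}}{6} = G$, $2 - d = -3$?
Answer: $- \frac{578}{5} \approx -115.6$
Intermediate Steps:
$d = 5$ ($d = 2 - -3 = 2 + 3 = 5$)
$S{\left(G \right)} = - 6 G$
$\left(-452 + S{\left(21 \right)}\right) j{\left(d \right)} = \frac{-452 - 126}{5} = \left(-452 - 126\right) \frac{1}{5} = \left(-578\right) \frac{1}{5} = - \frac{578}{5}$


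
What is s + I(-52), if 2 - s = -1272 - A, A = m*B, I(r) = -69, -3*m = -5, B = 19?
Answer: 3710/3 ≈ 1236.7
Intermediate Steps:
m = 5/3 (m = -⅓*(-5) = 5/3 ≈ 1.6667)
A = 95/3 (A = (5/3)*19 = 95/3 ≈ 31.667)
s = 3917/3 (s = 2 - (-1272 - 1*95/3) = 2 - (-1272 - 95/3) = 2 - 1*(-3911/3) = 2 + 3911/3 = 3917/3 ≈ 1305.7)
s + I(-52) = 3917/3 - 69 = 3710/3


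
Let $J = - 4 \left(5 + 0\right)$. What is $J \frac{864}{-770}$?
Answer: $\frac{1728}{77} \approx 22.442$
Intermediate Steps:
$J = -20$ ($J = \left(-4\right) 5 = -20$)
$J \frac{864}{-770} = - 20 \frac{864}{-770} = - 20 \cdot 864 \left(- \frac{1}{770}\right) = \left(-20\right) \left(- \frac{432}{385}\right) = \frac{1728}{77}$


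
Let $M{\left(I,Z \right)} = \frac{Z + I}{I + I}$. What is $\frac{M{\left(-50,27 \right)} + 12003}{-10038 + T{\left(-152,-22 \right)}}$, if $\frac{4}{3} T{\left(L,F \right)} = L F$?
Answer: $- \frac{1200323}{753000} \approx -1.5941$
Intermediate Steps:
$T{\left(L,F \right)} = \frac{3 F L}{4}$ ($T{\left(L,F \right)} = \frac{3 L F}{4} = \frac{3 F L}{4}$)
$M{\left(I,Z \right)} = \frac{I + Z}{2 I}$
$\frac{M{\left(-50,27 \right)} + 12003}{-10038 + T{\left(-152,-22 \right)}} = \frac{\frac{-50 + 27}{2 \left(-50\right)} + 12003}{-10038 + \frac{3}{4} \left(-22\right) \left(-152\right)} = \frac{\frac{1}{2} \left(- \frac{1}{50}\right) \left(-23\right) + 12003}{-10038 + 2508} = \frac{\frac{23}{100} + 12003}{-7530} = \frac{1200323}{100} \left(- \frac{1}{7530}\right) = - \frac{1200323}{753000}$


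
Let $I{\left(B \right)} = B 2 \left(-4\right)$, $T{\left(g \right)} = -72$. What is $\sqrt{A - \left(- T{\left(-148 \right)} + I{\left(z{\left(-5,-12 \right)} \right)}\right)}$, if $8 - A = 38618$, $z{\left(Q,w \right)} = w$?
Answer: $i \sqrt{38778} \approx 196.92 i$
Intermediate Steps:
$A = -38610$ ($A = 8 - 38618 = -38610$)
$I{\left(B \right)} = - 8 B$ ($I{\left(B \right)} = 2 B \left(-4\right) = - 8 B$)
$\sqrt{A - \left(- T{\left(-148 \right)} + I{\left(z{\left(-5,-12 \right)} \right)}\right)} = \sqrt{-38610 - \left(72 - -96\right)} = \sqrt{-38610 - 168} = \sqrt{-38778} = i \sqrt{38778}$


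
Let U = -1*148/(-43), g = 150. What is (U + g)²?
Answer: 43533604/1849 ≈ 23544.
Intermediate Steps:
U = 148/43 (U = -148*(-1/43) = 148/43 ≈ 3.4419)
(U + g)² = (148/43 + 150)² = (6598/43)² = 43533604/1849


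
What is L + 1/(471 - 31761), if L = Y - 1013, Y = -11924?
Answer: -404798731/31290 ≈ -12937.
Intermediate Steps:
L = -12937 (L = -11924 - 1013 = -12937)
L + 1/(471 - 31761) = -12937 + 1/(471 - 31761) = -12937 + 1/(-31290) = -12937 - 1/31290 = -404798731/31290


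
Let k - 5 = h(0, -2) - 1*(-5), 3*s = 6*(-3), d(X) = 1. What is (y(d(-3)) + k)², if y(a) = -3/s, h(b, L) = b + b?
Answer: 441/4 ≈ 110.25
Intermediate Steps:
h(b, L) = 2*b
s = -6 (s = (6*(-3))/3 = (⅓)*(-18) = -6)
k = 10 (k = 5 + (2*0 - 1*(-5)) = 5 + (0 + 5) = 5 + 5 = 10)
y(a) = ½ (y(a) = -3/(-6) = -3*(-⅙) = ½)
(y(d(-3)) + k)² = (½ + 10)² = (21/2)² = 441/4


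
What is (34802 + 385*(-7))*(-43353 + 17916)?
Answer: -816705759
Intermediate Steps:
(34802 + 385*(-7))*(-43353 + 17916) = (34802 - 2695)*(-25437) = 32107*(-25437) = -816705759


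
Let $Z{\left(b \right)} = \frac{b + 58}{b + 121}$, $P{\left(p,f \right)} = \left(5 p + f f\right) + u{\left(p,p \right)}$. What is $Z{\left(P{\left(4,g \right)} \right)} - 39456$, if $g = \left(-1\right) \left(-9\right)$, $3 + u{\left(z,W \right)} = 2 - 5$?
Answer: $- \frac{946927}{24} \approx -39455.0$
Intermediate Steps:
$u{\left(z,W \right)} = -6$ ($u{\left(z,W \right)} = -3 + \left(2 - 5\right) = -3 - 3 = -6$)
$g = 9$
$P{\left(p,f \right)} = -6 + f^{2} + 5 p$ ($P{\left(p,f \right)} = \left(5 p + f f\right) - 6 = \left(5 p + f^{2}\right) - 6 = \left(f^{2} + 5 p\right) - 6 = -6 + f^{2} + 5 p$)
$Z{\left(b \right)} = \frac{58 + b}{121 + b}$
$Z{\left(P{\left(4,g \right)} \right)} - 39456 = \frac{58 + \left(-6 + 9^{2} + 5 \cdot 4\right)}{121 + \left(-6 + 9^{2} + 5 \cdot 4\right)} - 39456 = \frac{58 + \left(-6 + 81 + 20\right)}{121 + \left(-6 + 81 + 20\right)} - 39456 = \frac{58 + 95}{121 + 95} - 39456 = \frac{1}{216} \cdot 153 - 39456 = \frac{17}{24} - 39456 = - \frac{946927}{24}$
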